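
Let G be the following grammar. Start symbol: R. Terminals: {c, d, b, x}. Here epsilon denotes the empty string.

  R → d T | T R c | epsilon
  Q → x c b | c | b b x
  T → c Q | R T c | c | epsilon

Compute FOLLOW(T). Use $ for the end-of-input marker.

{$, c, d}

FIRST(Q): from Q→x c b we get {x}; from Q→c we get {c}; from Q→b b x we get {b}. So FIRST(Q) = {b, c, x}.
FIRST(R): from R→d T we get {d}; from R→T R c we get {c, d}; from R→epsilon we get {epsilon}. So FIRST(R) = {epsilon, c, d}.
FIRST(T): from T→c Q we get {c}; from T→R T c we get {c, d}; from T→c we get {c}; from T→epsilon we get {epsilon}. So FIRST(T) = {epsilon, c, d}.
FOLLOW(R) includes $ since R is the start symbol.
FOLLOW(R): in R→T R c, R is followed by c with FIRST {c}; in T→R T c, R is followed by T c with FIRST {c, d}. Thus FOLLOW(R) = {$, c, d}.
FOLLOW(T): in R→d T, the suffix after T is empty, so FOLLOW(T) ⊇ FOLLOW(R) = {$, c, d}; in R→T R c, T is followed by R c with FIRST {c, d}; in T→R T c, T is followed by c with FIRST {c}. Thus FOLLOW(T) = {$, c, d}.
FOLLOW(Q): in T→c Q, the suffix after Q is empty, so FOLLOW(Q) ⊇ FOLLOW(T) = {$, c, d}. Thus FOLLOW(Q) = {$, c, d}.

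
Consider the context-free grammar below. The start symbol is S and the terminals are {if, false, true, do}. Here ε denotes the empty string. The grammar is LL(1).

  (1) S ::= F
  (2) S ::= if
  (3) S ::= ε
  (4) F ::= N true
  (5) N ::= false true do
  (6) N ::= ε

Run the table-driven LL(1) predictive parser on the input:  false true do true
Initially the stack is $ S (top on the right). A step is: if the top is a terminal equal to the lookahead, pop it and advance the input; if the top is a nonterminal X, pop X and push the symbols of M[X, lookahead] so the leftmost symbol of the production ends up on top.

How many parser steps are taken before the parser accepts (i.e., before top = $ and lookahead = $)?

     Stack                 Input                 Action
  1  $ S                   false true do true $  expand S ::= F
  2  $ F                   false true do true $  expand F ::= N true
  3  $ true N              false true do true $  expand N ::= false true do
  4  $ true do true false  false true do true $  match false
  5  $ true do true        true do true $        match true
  6  $ true do             do true $             match do
  7  $ true                true $                match true
Accept reached after 7 steps.

7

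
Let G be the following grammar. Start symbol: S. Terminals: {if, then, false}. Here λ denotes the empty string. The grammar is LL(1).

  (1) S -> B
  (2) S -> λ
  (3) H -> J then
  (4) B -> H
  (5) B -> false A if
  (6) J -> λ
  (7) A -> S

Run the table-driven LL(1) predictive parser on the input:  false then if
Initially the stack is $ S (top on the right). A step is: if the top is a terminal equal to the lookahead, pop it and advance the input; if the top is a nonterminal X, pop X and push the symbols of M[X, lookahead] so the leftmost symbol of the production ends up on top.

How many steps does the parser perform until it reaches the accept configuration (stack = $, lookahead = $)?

10

      Stack         Input            Action
   1  $ S           false then if $  expand S -> B
   2  $ B           false then if $  expand B -> false A if
   3  $ if A false  false then if $  match false
   4  $ if A        then if $        expand A -> S
   5  $ if S        then if $        expand S -> B
   6  $ if B        then if $        expand B -> H
   7  $ if H        then if $        expand H -> J then
   8  $ if then J   then if $        expand J -> λ
   9  $ if then     then if $        match then
  10  $ if          if $             match if
Accept reached after 10 steps.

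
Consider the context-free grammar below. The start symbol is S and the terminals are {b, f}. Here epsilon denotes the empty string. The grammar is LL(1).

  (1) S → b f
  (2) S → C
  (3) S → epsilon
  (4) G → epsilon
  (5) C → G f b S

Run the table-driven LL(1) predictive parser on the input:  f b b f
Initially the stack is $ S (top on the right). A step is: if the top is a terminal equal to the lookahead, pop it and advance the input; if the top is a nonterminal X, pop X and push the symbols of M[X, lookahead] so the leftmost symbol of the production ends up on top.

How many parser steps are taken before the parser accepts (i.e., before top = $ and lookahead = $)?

step 1: stack=$ S  input=f b b f $  — expand S → C
step 2: stack=$ C  input=f b b f $  — expand C → G f b S
step 3: stack=$ S b f G  input=f b b f $  — expand G → epsilon
step 4: stack=$ S b f  input=f b b f $  — match f
step 5: stack=$ S b  input=b b f $  — match b
step 6: stack=$ S  input=b f $  — expand S → b f
step 7: stack=$ f b  input=b f $  — match b
step 8: stack=$ f  input=f $  — match f
Accept reached after 8 steps.

8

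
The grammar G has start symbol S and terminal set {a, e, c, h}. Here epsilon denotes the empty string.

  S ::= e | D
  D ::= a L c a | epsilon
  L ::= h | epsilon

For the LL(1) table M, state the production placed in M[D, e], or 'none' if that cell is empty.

FIRST(D): from D::=a L c a we get {a}; from D::=epsilon we get {epsilon}. So FIRST(D) = {epsilon, a}.
FIRST(L): from L::=h we get {h}; from L::=epsilon we get {epsilon}. So FIRST(L) = {epsilon, h}.
FIRST(S): from S::=e we get {e}; from S::=D we get {epsilon, a}. So FIRST(S) = {epsilon, a, e}.
FOLLOW(S) includes $ since S is the start symbol.
FOLLOW(S): S appears on no right-hand side. Thus FOLLOW(S) = {$}.
FOLLOW(D): in S::=D, the suffix after D is empty, so FOLLOW(D) ⊇ FOLLOW(S) = {$}. Thus FOLLOW(D) = {$}.
For D ::= a L c a: FIRST(a L c a) = {a}, so it goes in M[D, t] for t ∈ {a}.
For D ::= epsilon: FIRST(epsilon) = {epsilon}, so it goes in M[D, t] for t ∈ {}; since epsilon ∈ FIRST, also for every t ∈ FOLLOW(D) = {$}.
None of these place a production in M[D, e].

none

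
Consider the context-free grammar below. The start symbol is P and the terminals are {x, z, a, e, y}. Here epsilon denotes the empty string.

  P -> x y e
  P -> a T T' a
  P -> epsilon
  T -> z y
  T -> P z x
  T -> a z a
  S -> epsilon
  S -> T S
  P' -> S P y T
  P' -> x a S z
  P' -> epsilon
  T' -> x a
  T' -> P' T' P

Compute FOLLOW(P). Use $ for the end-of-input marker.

{$, a, x, y, z}

FIRST(P): from P->x y e we get {x}; from P->a T T' a we get {a}; from P->epsilon we get {epsilon}. So FIRST(P) = {epsilon, a, x}.
FIRST(T): from T->z y we get {z}; from T->P z x we get {a, x, z}; from T->a z a we get {a}. So FIRST(T) = {a, x, z}.
FIRST(S): from S->epsilon we get {epsilon}; from S->T S we get {a, x, z}. So FIRST(S) = {epsilon, a, x, z}.
FIRST(P'): from P'->S P y T we get {a, x, y, z}; from P'->x a S z we get {x}; from P'->epsilon we get {epsilon}. So FIRST(P') = {epsilon, a, x, y, z}.
FIRST(T'): from T'->x a we get {x}; from T'->P' T' P we get {a, x, y, z}. So FIRST(T') = {a, x, y, z}.
FOLLOW(P) includes $ since P is the start symbol.
FOLLOW(S): in S->T S, the suffix after S is empty (adds nothing new); in P'->S P y T, S is followed by P y T with FIRST {a, x, y}; in P'->x a S z, S is followed by z with FIRST {z}. Thus FOLLOW(S) = {a, x, y, z}.
FOLLOW(P'): in T'->P' T' P, P' is followed by T' P with FIRST {a, x, y, z}. Thus FOLLOW(P') = {a, x, y, z}.
FOLLOW(T): in P->a T T' a, T is followed by T' a with FIRST {a, x, y, z}; in S->T S, T is followed by S with FIRST {epsilon, a, x, z}; in S->T S, the suffix after T is nullable, so FOLLOW(T) ⊇ FOLLOW(S) = {a, x, y, z}; in P'->S P y T, the suffix after T is empty, so FOLLOW(T) ⊇ FOLLOW(P') = {a, x, y, z}. Thus FOLLOW(T) = {a, x, y, z}.
FOLLOW(T'): in P->a T T' a, T' is followed by a with FIRST {a}; in T'->P' T' P, T' is followed by P with FIRST {epsilon, a, x}; in T'->P' T' P, the suffix after T' is nullable (adds nothing new). Thus FOLLOW(T') = {a, x}.
FOLLOW(P): in T->P z x, P is followed by z x with FIRST {z}; in P'->S P y T, P is followed by y T with FIRST {y}; in T'->P' T' P, the suffix after P is empty, so FOLLOW(P) ⊇ FOLLOW(T') = {a, x}. Thus FOLLOW(P) = {$, a, x, y, z}.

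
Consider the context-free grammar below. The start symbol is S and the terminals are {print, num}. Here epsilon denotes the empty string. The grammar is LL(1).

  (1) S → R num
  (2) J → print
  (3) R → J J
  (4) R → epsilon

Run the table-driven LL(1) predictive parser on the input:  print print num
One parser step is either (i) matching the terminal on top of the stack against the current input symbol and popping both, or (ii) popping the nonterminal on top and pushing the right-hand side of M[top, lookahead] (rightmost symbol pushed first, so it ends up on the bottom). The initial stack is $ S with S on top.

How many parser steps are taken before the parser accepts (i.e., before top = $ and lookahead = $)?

     Stack          Input              Action
  1  $ S            print print num $  expand S → R num
  2  $ num R        print print num $  expand R → J J
  3  $ num J J      print print num $  expand J → print
  4  $ num J print  print print num $  match print
  5  $ num J        print num $        expand J → print
  6  $ num print    print num $        match print
  7  $ num          num $              match num
Accept reached after 7 steps.

7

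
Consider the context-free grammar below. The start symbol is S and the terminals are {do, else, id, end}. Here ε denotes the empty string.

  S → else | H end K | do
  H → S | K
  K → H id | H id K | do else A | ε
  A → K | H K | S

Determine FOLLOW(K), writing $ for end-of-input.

{$, do, else, end, id}

FIRST(S): from S→else we get {else}; from S→H end K we get {do, else, end, id}; from S→do we get {do}. So FIRST(S) = {do, else, end, id}.
FIRST(H): from H→S we get {do, else, end, id}; from H→K we get {ε, do, else, end, id}. So FIRST(H) = {ε, do, else, end, id}.
FIRST(K): from K→H id we get {do, else, end, id}; from K→H id K we get {do, else, end, id}; from K→do else A we get {do}; from K→ε we get {ε}. So FIRST(K) = {ε, do, else, end, id}.
FIRST(A): from A→K we get {ε, do, else, end, id}; from A→H K we get {ε, do, else, end, id}; from A→S we get {do, else, end, id}. So FIRST(A) = {ε, do, else, end, id}.
FOLLOW(S) includes $ since S is the start symbol.
FOLLOW(S): in H→S, the suffix after S is empty, so FOLLOW(S) ⊇ FOLLOW(H) = {$, do, else, end, id}; in A→S, the suffix after S is empty, so FOLLOW(S) ⊇ FOLLOW(A) = {$, do, else, end, id}. Thus FOLLOW(S) = {$, do, else, end, id}.
FOLLOW(H): in S→H end K, H is followed by end K with FIRST {end}; in K→H id, H is followed by id with FIRST {id}; in K→H id K, H is followed by id K with FIRST {id}; in A→H K, H is followed by K with FIRST {ε, do, else, end, id}; in A→H K, the suffix after H is nullable, so FOLLOW(H) ⊇ FOLLOW(A) = {$, do, else, end, id}. Thus FOLLOW(H) = {$, do, else, end, id}.
FOLLOW(K): in S→H end K, the suffix after K is empty, so FOLLOW(K) ⊇ FOLLOW(S) = {$, do, else, end, id}; in H→K, the suffix after K is empty, so FOLLOW(K) ⊇ FOLLOW(H) = {$, do, else, end, id}; in K→H id K, the suffix after K is empty (adds nothing new); in A→K, the suffix after K is empty, so FOLLOW(K) ⊇ FOLLOW(A) = {$, do, else, end, id}; in A→H K, the suffix after K is empty, so FOLLOW(K) ⊇ FOLLOW(A) = {$, do, else, end, id}. Thus FOLLOW(K) = {$, do, else, end, id}.
FOLLOW(A): in K→do else A, the suffix after A is empty, so FOLLOW(A) ⊇ FOLLOW(K) = {$, do, else, end, id}. Thus FOLLOW(A) = {$, do, else, end, id}.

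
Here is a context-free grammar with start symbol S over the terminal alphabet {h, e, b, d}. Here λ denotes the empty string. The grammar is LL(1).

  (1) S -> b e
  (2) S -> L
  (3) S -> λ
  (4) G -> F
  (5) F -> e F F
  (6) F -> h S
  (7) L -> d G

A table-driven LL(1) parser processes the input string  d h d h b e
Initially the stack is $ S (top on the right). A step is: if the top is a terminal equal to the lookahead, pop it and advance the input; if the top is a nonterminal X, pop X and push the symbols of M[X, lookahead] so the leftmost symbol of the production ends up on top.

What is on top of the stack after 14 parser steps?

e

      Stack  Input          Action
   1  $ S    d h d h b e $  expand S -> L
   2  $ L    d h d h b e $  expand L -> d G
   3  $ G d  d h d h b e $  match d
   4  $ G    h d h b e $    expand G -> F
   5  $ F    h d h b e $    expand F -> h S
   6  $ S h  h d h b e $    match h
   7  $ S    d h b e $      expand S -> L
   8  $ L    d h b e $      expand L -> d G
   9  $ G d  d h b e $      match d
  10  $ G    h b e $        expand G -> F
  11  $ F    h b e $        expand F -> h S
  12  $ S h  h b e $        match h
  13  $ S    b e $          expand S -> b e
  14  $ e b  b e $          match b
Stack after step 14: $ e (top = e).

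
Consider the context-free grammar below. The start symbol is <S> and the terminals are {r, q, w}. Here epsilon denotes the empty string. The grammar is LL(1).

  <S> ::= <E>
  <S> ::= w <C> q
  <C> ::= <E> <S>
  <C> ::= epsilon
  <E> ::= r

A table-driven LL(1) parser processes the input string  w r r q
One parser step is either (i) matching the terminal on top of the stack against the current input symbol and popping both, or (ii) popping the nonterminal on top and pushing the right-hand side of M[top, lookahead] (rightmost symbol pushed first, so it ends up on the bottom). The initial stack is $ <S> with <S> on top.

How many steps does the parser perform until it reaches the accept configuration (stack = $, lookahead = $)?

9

     Stack        Input      Action
  1  $ <S>        w r r q $  expand <S> ::= w <C> q
  2  $ q <C> w    w r r q $  match w
  3  $ q <C>      r r q $    expand <C> ::= <E> <S>
  4  $ q <S> <E>  r r q $    expand <E> ::= r
  5  $ q <S> r    r r q $    match r
  6  $ q <S>      r q $      expand <S> ::= <E>
  7  $ q <E>      r q $      expand <E> ::= r
  8  $ q r        r q $      match r
  9  $ q          q $        match q
Accept reached after 9 steps.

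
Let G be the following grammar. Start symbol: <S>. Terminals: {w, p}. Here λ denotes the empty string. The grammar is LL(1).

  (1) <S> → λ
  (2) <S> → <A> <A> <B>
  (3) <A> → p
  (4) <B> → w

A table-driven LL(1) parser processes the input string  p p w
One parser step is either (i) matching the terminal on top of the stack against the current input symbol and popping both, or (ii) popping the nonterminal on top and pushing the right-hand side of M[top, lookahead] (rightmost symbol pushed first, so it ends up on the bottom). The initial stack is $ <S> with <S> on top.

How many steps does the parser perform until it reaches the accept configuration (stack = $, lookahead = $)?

step 1: stack=$ <S>  input=p p w $  — expand <S> → <A> <A> <B>
step 2: stack=$ <B> <A> <A>  input=p p w $  — expand <A> → p
step 3: stack=$ <B> <A> p  input=p p w $  — match p
step 4: stack=$ <B> <A>  input=p w $  — expand <A> → p
step 5: stack=$ <B> p  input=p w $  — match p
step 6: stack=$ <B>  input=w $  — expand <B> → w
step 7: stack=$ w  input=w $  — match w
Accept reached after 7 steps.

7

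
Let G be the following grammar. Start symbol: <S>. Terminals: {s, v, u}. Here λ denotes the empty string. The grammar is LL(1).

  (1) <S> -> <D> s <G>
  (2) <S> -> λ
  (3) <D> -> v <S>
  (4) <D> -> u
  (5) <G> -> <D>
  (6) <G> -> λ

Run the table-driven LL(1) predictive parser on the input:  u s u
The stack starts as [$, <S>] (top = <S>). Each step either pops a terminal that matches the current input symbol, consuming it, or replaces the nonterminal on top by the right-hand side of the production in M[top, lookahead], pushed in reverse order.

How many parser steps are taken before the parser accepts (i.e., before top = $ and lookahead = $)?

7

     Stack        Input    Action
  1  $ <S>        u s u $  expand <S> -> <D> s <G>
  2  $ <G> s <D>  u s u $  expand <D> -> u
  3  $ <G> s u    u s u $  match u
  4  $ <G> s      s u $    match s
  5  $ <G>        u $      expand <G> -> <D>
  6  $ <D>        u $      expand <D> -> u
  7  $ u          u $      match u
Accept reached after 7 steps.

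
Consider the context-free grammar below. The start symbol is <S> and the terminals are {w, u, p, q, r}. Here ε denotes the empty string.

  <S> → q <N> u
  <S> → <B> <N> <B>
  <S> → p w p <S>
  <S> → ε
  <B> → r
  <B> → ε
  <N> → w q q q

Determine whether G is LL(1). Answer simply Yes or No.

FIRST(<S>) = {ε, p, q, r, w}
FIRST(<B>) = {ε, r}
FIRST(<N>) = {w}
FOLLOW(<S>) = {$}
FOLLOW(<B>) = {$, w}
FOLLOW(<N>) = {$, r, u}
Each cell of M receives at most one production.

Yes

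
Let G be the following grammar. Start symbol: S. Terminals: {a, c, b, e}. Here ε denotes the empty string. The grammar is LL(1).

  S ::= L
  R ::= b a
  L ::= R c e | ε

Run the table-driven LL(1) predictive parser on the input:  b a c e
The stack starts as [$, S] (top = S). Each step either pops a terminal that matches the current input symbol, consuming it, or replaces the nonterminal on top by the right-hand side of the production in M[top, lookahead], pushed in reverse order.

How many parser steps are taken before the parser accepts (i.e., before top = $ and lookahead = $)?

7

step 1: stack=$ S  input=b a c e $  — expand S ::= L
step 2: stack=$ L  input=b a c e $  — expand L ::= R c e
step 3: stack=$ e c R  input=b a c e $  — expand R ::= b a
step 4: stack=$ e c a b  input=b a c e $  — match b
step 5: stack=$ e c a  input=a c e $  — match a
step 6: stack=$ e c  input=c e $  — match c
step 7: stack=$ e  input=e $  — match e
Accept reached after 7 steps.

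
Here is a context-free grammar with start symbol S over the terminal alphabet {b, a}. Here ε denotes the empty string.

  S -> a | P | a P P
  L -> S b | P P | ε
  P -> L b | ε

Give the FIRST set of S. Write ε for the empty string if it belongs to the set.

FIRST(S) = {ε, a, b}  (via P)
FIRST(L) = {ε, a, b}  (via S b, P P)
FIRST(P) = {ε, a, b}  (via L b)

{ε, a, b}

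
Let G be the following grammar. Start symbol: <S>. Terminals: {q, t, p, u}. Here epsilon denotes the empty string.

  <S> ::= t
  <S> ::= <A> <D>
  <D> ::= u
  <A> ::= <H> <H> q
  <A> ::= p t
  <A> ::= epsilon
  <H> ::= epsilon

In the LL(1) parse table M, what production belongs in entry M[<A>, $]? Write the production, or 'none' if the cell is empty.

none

FIRST(<D>) = {u}
FIRST(<H>) = {epsilon}
FIRST(<A>) = {epsilon, p, q}  (via <H> <H> q)
FIRST(<S>) = {p, q, t, u}  (via <A> <D>)
FOLLOW(<S>) includes $ since <S> is the start symbol.
FOLLOW(<A>): in <S>::=<A> <D>, <A> is followed by <D> with FIRST {u}. Thus FOLLOW(<A>) = {u}.
For <A> ::= <H> <H> q: FIRST(<H> <H> q) = {q}, so it goes in M[<A>, t] for t ∈ {q}.
For <A> ::= p t: FIRST(p t) = {p}, so it goes in M[<A>, t] for t ∈ {p}.
For <A> ::= epsilon: FIRST(epsilon) = {epsilon}, so it goes in M[<A>, t] for t ∈ {}; since epsilon ∈ FIRST, also for every t ∈ FOLLOW(<A>) = {u}.
None of these place a production in M[<A>, $].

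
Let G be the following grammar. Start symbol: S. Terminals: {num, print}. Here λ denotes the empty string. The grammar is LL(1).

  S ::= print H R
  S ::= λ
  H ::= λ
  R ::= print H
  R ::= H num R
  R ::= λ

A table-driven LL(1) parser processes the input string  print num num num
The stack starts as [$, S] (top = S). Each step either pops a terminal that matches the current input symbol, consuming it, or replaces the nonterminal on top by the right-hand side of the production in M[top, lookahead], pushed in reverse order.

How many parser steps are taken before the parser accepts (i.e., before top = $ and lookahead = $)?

13

      Stack        Input                Action
   1  $ S          print num num num $  expand S ::= print H R
   2  $ R H print  print num num num $  match print
   3  $ R H        num num num $        expand H ::= λ
   4  $ R          num num num $        expand R ::= H num R
   5  $ R num H    num num num $        expand H ::= λ
   6  $ R num      num num num $        match num
   7  $ R          num num $            expand R ::= H num R
   8  $ R num H    num num $            expand H ::= λ
   9  $ R num      num num $            match num
  10  $ R          num $                expand R ::= H num R
  11  $ R num H    num $                expand H ::= λ
  12  $ R num      num $                match num
  13  $ R          $                    expand R ::= λ
Accept reached after 13 steps.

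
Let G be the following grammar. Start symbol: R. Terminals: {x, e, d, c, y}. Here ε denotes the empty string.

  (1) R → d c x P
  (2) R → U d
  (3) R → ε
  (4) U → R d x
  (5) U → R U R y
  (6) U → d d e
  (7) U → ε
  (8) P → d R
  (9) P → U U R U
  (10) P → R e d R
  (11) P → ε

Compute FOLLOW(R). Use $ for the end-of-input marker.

FIRST(R): from R→d c x P we get {d}; from R→U d we get {d, y}; from R→ε we get {ε}. So FIRST(R) = {ε, d, y}.
FIRST(U): from U→R d x we get {d, y}; from U→R U R y we get {d, y}; from U→d d e we get {d}; from U→ε we get {ε}. So FIRST(U) = {ε, d, y}.
FIRST(P): from P→d R we get {d}; from P→U U R U we get {ε, d, y}; from P→R e d R we get {d, e, y}; from P→ε we get {ε}. So FIRST(P) = {ε, d, e, y}.
FOLLOW(R) includes $ since R is the start symbol.
FOLLOW(R): in U→R d x, R is followed by d x with FIRST {d}; in U→R U R y (occurrence 1), R is followed by U R y with FIRST {d, y}; in U→R U R y (occurrence 2), R is followed by y with FIRST {y}; in P→d R, the suffix after R is empty, so FOLLOW(R) ⊇ FOLLOW(P) = {$, d, e, y}; in P→U U R U, R is followed by U with FIRST {ε, d, y}; in P→U U R U, the suffix after R is nullable, so FOLLOW(R) ⊇ FOLLOW(P) = {$, d, e, y}; in P→R e d R (occurrence 1), R is followed by e d R with FIRST {e}; in P→R e d R (occurrence 2), the suffix after R is empty, so FOLLOW(R) ⊇ FOLLOW(P) = {$, d, e, y}. Thus FOLLOW(R) = {$, d, e, y}.
FOLLOW(P): in R→d c x P, the suffix after P is empty, so FOLLOW(P) ⊇ FOLLOW(R) = {$, d, e, y}. Thus FOLLOW(P) = {$, d, e, y}.
FOLLOW(U): in R→U d, U is followed by d with FIRST {d}; in U→R U R y, U is followed by R y with FIRST {d, y}; in P→U U R U (occurrence 1), U is followed by U R U with FIRST {ε, d, y}; in P→U U R U (occurrence 1), the suffix after U is nullable, so FOLLOW(U) ⊇ FOLLOW(P) = {$, d, e, y}; in P→U U R U (occurrence 2), U is followed by R U with FIRST {ε, d, y}; in P→U U R U (occurrence 2), the suffix after U is nullable, so FOLLOW(U) ⊇ FOLLOW(P) = {$, d, e, y}; in P→U U R U (occurrence 3), the suffix after U is empty, so FOLLOW(U) ⊇ FOLLOW(P) = {$, d, e, y}. Thus FOLLOW(U) = {$, d, e, y}.

{$, d, e, y}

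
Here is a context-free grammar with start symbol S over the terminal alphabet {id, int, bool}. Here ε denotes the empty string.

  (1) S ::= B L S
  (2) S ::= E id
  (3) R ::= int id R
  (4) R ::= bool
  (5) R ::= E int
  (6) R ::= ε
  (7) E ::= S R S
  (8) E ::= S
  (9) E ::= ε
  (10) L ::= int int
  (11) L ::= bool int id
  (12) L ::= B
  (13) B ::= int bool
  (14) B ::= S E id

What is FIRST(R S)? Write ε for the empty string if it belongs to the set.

{bool, id, int}

FIRST(S) = {id, int}  (via B L S, E id)
FIRST(E) = {ε, id, int}  (via S R S, S)
FIRST(B) = {id, int}  (via S E id)
FIRST(R) = {ε, bool, id, int}  (via E int)
FIRST(L) = {bool, id, int}  (via B)
FIRST(R S): take FIRST of each symbol in turn, carrying on past any symbol whose FIRST contains ε; result {bool, id, int}.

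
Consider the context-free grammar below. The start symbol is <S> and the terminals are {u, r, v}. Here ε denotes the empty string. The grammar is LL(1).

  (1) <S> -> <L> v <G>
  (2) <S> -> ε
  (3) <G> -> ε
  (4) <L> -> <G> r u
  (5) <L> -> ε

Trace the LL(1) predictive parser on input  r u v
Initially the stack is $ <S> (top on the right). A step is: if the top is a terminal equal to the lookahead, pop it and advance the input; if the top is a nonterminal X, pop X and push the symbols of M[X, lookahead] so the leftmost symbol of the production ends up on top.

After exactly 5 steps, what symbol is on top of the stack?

     Stack            Input    Action
  1  $ <S>            r u v $  expand <S> -> <L> v <G>
  2  $ <G> v <L>      r u v $  expand <L> -> <G> r u
  3  $ <G> v u r <G>  r u v $  expand <G> -> ε
  4  $ <G> v u r      r u v $  match r
  5  $ <G> v u        u v $    match u
Stack after step 5: $ <G> v (top = v).

v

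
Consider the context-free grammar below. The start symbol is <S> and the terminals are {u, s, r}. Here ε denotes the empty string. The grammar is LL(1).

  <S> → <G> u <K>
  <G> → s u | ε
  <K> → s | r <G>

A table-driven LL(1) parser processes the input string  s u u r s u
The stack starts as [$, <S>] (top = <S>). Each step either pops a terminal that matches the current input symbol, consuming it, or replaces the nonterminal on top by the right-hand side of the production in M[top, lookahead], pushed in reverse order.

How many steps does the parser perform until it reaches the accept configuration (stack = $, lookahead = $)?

step 1: stack=$ <S>  input=s u u r s u $  — expand <S> → <G> u <K>
step 2: stack=$ <K> u <G>  input=s u u r s u $  — expand <G> → s u
step 3: stack=$ <K> u u s  input=s u u r s u $  — match s
step 4: stack=$ <K> u u  input=u u r s u $  — match u
step 5: stack=$ <K> u  input=u r s u $  — match u
step 6: stack=$ <K>  input=r s u $  — expand <K> → r <G>
step 7: stack=$ <G> r  input=r s u $  — match r
step 8: stack=$ <G>  input=s u $  — expand <G> → s u
step 9: stack=$ u s  input=s u $  — match s
step 10: stack=$ u  input=u $  — match u
Accept reached after 10 steps.

10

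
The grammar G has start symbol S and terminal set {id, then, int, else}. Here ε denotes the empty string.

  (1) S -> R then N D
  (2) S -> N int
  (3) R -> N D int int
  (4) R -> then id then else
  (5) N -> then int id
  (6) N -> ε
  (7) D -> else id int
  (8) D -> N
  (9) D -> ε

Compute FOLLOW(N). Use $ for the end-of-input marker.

{$, else, int, then}

FIRST(N) = {ε, then}
FIRST(D) = {ε, else, then}  (via N)
FIRST(R) = {else, int, then}  (via N D int int)
FIRST(S) = {else, int, then}  (via R then N D, N int)
FOLLOW(S) includes $ since S is the start symbol.
FOLLOW(S): S appears on no right-hand side. Thus FOLLOW(S) = {$}.
FOLLOW(R): in S->R then N D, R is followed by then N D with FIRST {then}. Thus FOLLOW(R) = {then}.
FOLLOW(D): in S->R then N D, the suffix after D is empty, so FOLLOW(D) ⊇ FOLLOW(S) = {$}; in R->N D int int, D is followed by int int with FIRST {int}. Thus FOLLOW(D) = {$, int}.
FOLLOW(N): in S->R then N D, N is followed by D with FIRST {ε, else, then}; in S->R then N D, the suffix after N is nullable, so FOLLOW(N) ⊇ FOLLOW(S) = {$}; in S->N int, N is followed by int with FIRST {int}; in R->N D int int, N is followed by D int int with FIRST {else, int, then}; in D->N, the suffix after N is empty, so FOLLOW(N) ⊇ FOLLOW(D) = {$, int}. Thus FOLLOW(N) = {$, else, int, then}.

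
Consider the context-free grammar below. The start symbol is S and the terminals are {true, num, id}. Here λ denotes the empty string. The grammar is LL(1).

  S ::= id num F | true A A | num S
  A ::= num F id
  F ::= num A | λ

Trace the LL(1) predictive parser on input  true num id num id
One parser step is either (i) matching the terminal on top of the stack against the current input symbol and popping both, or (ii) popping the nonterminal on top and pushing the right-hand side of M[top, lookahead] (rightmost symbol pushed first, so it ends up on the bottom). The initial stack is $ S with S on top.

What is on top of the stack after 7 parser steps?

step 1: stack=$ S  input=true num id num id $  — expand S ::= true A A
step 2: stack=$ A A true  input=true num id num id $  — match true
step 3: stack=$ A A  input=num id num id $  — expand A ::= num F id
step 4: stack=$ A id F num  input=num id num id $  — match num
step 5: stack=$ A id F  input=id num id $  — expand F ::= λ
step 6: stack=$ A id  input=id num id $  — match id
step 7: stack=$ A  input=num id $  — expand A ::= num F id
Stack after step 7: $ id F num (top = num).

num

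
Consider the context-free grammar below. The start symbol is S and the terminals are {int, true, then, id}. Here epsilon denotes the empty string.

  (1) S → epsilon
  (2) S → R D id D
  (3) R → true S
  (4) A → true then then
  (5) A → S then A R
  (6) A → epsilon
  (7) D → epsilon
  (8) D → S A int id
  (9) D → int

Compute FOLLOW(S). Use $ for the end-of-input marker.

{$, id, int, then, true}

FIRST(R): from R→true S we get {true}. So FIRST(R) = {true}.
FIRST(S): from S→epsilon we get {epsilon}; from S→R D id D we get {true}. So FIRST(S) = {epsilon, true}.
FIRST(A): from A→true then then we get {true}; from A→S then A R we get {then, true}; from A→epsilon we get {epsilon}. So FIRST(A) = {epsilon, then, true}.
FIRST(D): from D→epsilon we get {epsilon}; from D→S A int id we get {int, then, true}; from D→int we get {int}. So FIRST(D) = {epsilon, int, then, true}.
FOLLOW(S) includes $ since S is the start symbol.
FOLLOW(A): in A→S then A R, A is followed by R with FIRST {true}; in D→S A int id, A is followed by int id with FIRST {int}. Thus FOLLOW(A) = {int, true}.
FOLLOW(R): in S→R D id D, R is followed by D id D with FIRST {id, int, then, true}; in A→S then A R, the suffix after R is empty, so FOLLOW(R) ⊇ FOLLOW(A) = {int, true}. Thus FOLLOW(R) = {id, int, then, true}.
FOLLOW(S): in R→true S, the suffix after S is empty, so FOLLOW(S) ⊇ FOLLOW(R) = {id, int, then, true}; in A→S then A R, S is followed by then A R with FIRST {then}; in D→S A int id, S is followed by A int id with FIRST {int, then, true}. Thus FOLLOW(S) = {$, id, int, then, true}.
FOLLOW(D): in S→R D id D (occurrence 1), D is followed by id D with FIRST {id}; in S→R D id D (occurrence 2), the suffix after D is empty, so FOLLOW(D) ⊇ FOLLOW(S) = {$, id, int, then, true}. Thus FOLLOW(D) = {$, id, int, then, true}.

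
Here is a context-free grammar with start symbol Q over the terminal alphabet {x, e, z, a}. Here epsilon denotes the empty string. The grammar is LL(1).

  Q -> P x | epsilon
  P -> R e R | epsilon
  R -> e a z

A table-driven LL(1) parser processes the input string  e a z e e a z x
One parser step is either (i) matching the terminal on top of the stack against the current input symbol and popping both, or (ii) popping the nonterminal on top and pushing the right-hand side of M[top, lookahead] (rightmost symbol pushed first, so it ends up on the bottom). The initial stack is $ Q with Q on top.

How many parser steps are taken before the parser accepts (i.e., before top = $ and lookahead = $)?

12

      Stack          Input              Action
   1  $ Q            e a z e e a z x $  expand Q -> P x
   2  $ x P          e a z e e a z x $  expand P -> R e R
   3  $ x R e R      e a z e e a z x $  expand R -> e a z
   4  $ x R e z a e  e a z e e a z x $  match e
   5  $ x R e z a    a z e e a z x $    match a
   6  $ x R e z      z e e a z x $      match z
   7  $ x R e        e e a z x $        match e
   8  $ x R          e a z x $          expand R -> e a z
   9  $ x z a e      e a z x $          match e
  10  $ x z a        a z x $            match a
  11  $ x z          z x $              match z
  12  $ x            x $                match x
Accept reached after 12 steps.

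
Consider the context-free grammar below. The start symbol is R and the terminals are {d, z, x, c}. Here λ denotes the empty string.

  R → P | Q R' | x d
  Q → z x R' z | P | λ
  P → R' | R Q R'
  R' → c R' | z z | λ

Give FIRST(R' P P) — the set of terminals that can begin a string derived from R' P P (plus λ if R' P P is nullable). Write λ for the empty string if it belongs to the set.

{λ, c, x, z}

FIRST(R'): from R'→c R' we get {c}; from R'→z z we get {z}; from R'→λ we get {λ}. So FIRST(R') = {λ, c, z}.
FIRST(R): from R→P we get {λ, c, x, z}; from R→Q R' we get {λ, c, x, z}; from R→x d we get {x}. So FIRST(R) = {λ, c, x, z}.
FIRST(Q): from Q→z x R' z we get {z}; from Q→P we get {λ, c, x, z}; from Q→λ we get {λ}. So FIRST(Q) = {λ, c, x, z}.
FIRST(P): from P→R' we get {λ, c, z}; from P→R Q R' we get {λ, c, x, z}. So FIRST(P) = {λ, c, x, z}.
FIRST(R' P P): take FIRST of each symbol in turn, carrying on past any symbol whose FIRST contains λ; result {λ, c, x, z}.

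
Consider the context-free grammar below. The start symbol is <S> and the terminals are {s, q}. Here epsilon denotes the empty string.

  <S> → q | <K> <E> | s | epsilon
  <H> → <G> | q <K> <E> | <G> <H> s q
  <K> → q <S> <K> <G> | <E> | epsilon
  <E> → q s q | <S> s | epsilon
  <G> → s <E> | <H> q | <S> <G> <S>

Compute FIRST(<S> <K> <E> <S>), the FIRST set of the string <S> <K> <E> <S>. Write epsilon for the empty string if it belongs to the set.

FIRST(<S>) = {epsilon, q, s}  (via <K> <E>)
FIRST(<E>) = {epsilon, q, s}  (via <S> s)
FIRST(<K>) = {epsilon, q, s}  (via <E>)
FIRST(<H>) = {q, s}  (via <G>, <G> <H> s q)
FIRST(<G>) = {q, s}  (via <H> q, <S> <G> <S>)
FIRST(<S> <K> <E> <S>): take FIRST of each symbol in turn, carrying on past any symbol whose FIRST contains epsilon; result {epsilon, q, s}.

{epsilon, q, s}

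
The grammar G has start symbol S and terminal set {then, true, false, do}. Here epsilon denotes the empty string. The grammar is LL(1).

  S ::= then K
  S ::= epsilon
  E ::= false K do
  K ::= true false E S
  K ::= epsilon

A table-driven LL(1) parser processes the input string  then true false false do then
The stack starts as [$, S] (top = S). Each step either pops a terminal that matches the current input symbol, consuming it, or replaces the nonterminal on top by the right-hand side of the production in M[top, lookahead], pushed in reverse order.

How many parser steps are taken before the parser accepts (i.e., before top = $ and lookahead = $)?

step 1: stack=$ S  input=then true false false do then $  — expand S ::= then K
step 2: stack=$ K then  input=then true false false do then $  — match then
step 3: stack=$ K  input=true false false do then $  — expand K ::= true false E S
step 4: stack=$ S E false true  input=true false false do then $  — match true
step 5: stack=$ S E false  input=false false do then $  — match false
step 6: stack=$ S E  input=false do then $  — expand E ::= false K do
step 7: stack=$ S do K false  input=false do then $  — match false
step 8: stack=$ S do K  input=do then $  — expand K ::= epsilon
step 9: stack=$ S do  input=do then $  — match do
step 10: stack=$ S  input=then $  — expand S ::= then K
step 11: stack=$ K then  input=then $  — match then
step 12: stack=$ K  input=$  — expand K ::= epsilon
Accept reached after 12 steps.

12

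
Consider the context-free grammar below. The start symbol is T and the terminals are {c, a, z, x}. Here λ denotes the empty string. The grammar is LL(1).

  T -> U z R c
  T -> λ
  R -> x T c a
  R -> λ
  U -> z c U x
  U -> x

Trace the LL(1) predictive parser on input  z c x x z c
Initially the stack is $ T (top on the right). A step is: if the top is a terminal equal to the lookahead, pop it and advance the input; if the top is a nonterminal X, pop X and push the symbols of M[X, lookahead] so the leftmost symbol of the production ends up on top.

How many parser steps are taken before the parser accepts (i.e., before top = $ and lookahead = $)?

step 1: stack=$ T  input=z c x x z c $  — expand T -> U z R c
step 2: stack=$ c R z U  input=z c x x z c $  — expand U -> z c U x
step 3: stack=$ c R z x U c z  input=z c x x z c $  — match z
step 4: stack=$ c R z x U c  input=c x x z c $  — match c
step 5: stack=$ c R z x U  input=x x z c $  — expand U -> x
step 6: stack=$ c R z x x  input=x x z c $  — match x
step 7: stack=$ c R z x  input=x z c $  — match x
step 8: stack=$ c R z  input=z c $  — match z
step 9: stack=$ c R  input=c $  — expand R -> λ
step 10: stack=$ c  input=c $  — match c
Accept reached after 10 steps.

10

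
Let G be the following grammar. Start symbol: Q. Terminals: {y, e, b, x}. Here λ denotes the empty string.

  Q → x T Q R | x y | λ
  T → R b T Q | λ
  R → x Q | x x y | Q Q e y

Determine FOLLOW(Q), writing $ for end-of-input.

{$, b, e, x}

FIRST(Q): from Q→x T Q R we get {x}; from Q→x y we get {x}; from Q→λ we get {λ}. So FIRST(Q) = {λ, x}.
FIRST(R): from R→x Q we get {x}; from R→x x y we get {x}; from R→Q Q e y we get {e, x}. So FIRST(R) = {e, x}.
FIRST(T): from T→R b T Q we get {e, x}; from T→λ we get {λ}. So FIRST(T) = {λ, e, x}.
FOLLOW(Q) includes $ since Q is the start symbol.
FOLLOW(T): in Q→x T Q R, T is followed by Q R with FIRST {e, x}; in T→R b T Q, T is followed by Q with FIRST {λ, x}; in T→R b T Q, the suffix after T is nullable (adds nothing new). Thus FOLLOW(T) = {e, x}.
FOLLOW(Q): in Q→x T Q R, Q is followed by R with FIRST {e, x}; in T→R b T Q, the suffix after Q is empty, so FOLLOW(Q) ⊇ FOLLOW(T) = {e, x}; in R→x Q, the suffix after Q is empty, so FOLLOW(Q) ⊇ FOLLOW(R) = {$, b, e, x}; in R→Q Q e y (occurrence 1), Q is followed by Q e y with FIRST {e, x}; in R→Q Q e y (occurrence 2), Q is followed by e y with FIRST {e}. Thus FOLLOW(Q) = {$, b, e, x}.
FOLLOW(R): in Q→x T Q R, the suffix after R is empty, so FOLLOW(R) ⊇ FOLLOW(Q) = {$, b, e, x}; in T→R b T Q, R is followed by b T Q with FIRST {b}. Thus FOLLOW(R) = {$, b, e, x}.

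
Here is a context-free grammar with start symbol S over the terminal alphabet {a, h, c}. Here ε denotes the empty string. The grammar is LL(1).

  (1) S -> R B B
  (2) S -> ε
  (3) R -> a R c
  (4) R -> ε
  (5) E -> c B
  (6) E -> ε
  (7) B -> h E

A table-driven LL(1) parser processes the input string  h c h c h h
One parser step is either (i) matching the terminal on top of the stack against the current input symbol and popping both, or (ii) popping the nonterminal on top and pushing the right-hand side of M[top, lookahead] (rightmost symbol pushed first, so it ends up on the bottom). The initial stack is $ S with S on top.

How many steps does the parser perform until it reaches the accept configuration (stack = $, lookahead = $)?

16

step 1: stack=$ S  input=h c h c h h $  — expand S -> R B B
step 2: stack=$ B B R  input=h c h c h h $  — expand R -> ε
step 3: stack=$ B B  input=h c h c h h $  — expand B -> h E
step 4: stack=$ B E h  input=h c h c h h $  — match h
step 5: stack=$ B E  input=c h c h h $  — expand E -> c B
step 6: stack=$ B B c  input=c h c h h $  — match c
step 7: stack=$ B B  input=h c h h $  — expand B -> h E
step 8: stack=$ B E h  input=h c h h $  — match h
step 9: stack=$ B E  input=c h h $  — expand E -> c B
step 10: stack=$ B B c  input=c h h $  — match c
step 11: stack=$ B B  input=h h $  — expand B -> h E
step 12: stack=$ B E h  input=h h $  — match h
step 13: stack=$ B E  input=h $  — expand E -> ε
step 14: stack=$ B  input=h $  — expand B -> h E
step 15: stack=$ E h  input=h $  — match h
step 16: stack=$ E  input=$  — expand E -> ε
Accept reached after 16 steps.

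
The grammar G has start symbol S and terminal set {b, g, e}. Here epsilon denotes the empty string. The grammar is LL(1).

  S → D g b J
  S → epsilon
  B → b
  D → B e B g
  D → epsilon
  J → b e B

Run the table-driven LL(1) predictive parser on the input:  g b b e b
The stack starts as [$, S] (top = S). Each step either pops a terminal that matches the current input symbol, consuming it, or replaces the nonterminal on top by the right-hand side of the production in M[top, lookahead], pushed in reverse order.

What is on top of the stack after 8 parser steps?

b

     Stack      Input        Action
  1  $ S        g b b e b $  expand S → D g b J
  2  $ J b g D  g b b e b $  expand D → epsilon
  3  $ J b g    g b b e b $  match g
  4  $ J b      b b e b $    match b
  5  $ J        b e b $      expand J → b e B
  6  $ B e b    b e b $      match b
  7  $ B e      e b $        match e
  8  $ B        b $          expand B → b
Stack after step 8: $ b (top = b).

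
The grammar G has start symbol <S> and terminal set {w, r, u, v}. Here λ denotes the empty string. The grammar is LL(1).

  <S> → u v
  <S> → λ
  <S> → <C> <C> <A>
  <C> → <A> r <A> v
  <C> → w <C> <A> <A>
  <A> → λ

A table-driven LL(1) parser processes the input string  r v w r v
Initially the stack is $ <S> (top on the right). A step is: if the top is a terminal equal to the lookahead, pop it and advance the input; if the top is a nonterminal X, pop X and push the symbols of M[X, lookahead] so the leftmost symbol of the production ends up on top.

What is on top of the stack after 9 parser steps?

     Stack                  Input        Action
  1  $ <S>                  r v w r v $  expand <S> → <C> <C> <A>
  2  $ <A> <C> <C>          r v w r v $  expand <C> → <A> r <A> v
  3  $ <A> <C> v <A> r <A>  r v w r v $  expand <A> → λ
  4  $ <A> <C> v <A> r      r v w r v $  match r
  5  $ <A> <C> v <A>        v w r v $    expand <A> → λ
  6  $ <A> <C> v            v w r v $    match v
  7  $ <A> <C>              w r v $      expand <C> → w <C> <A> <A>
  8  $ <A> <A> <A> <C> w    w r v $      match w
  9  $ <A> <A> <A> <C>      r v $        expand <C> → <A> r <A> v
Stack after step 9: $ <A> <A> <A> v <A> r <A> (top = <A>).

<A>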